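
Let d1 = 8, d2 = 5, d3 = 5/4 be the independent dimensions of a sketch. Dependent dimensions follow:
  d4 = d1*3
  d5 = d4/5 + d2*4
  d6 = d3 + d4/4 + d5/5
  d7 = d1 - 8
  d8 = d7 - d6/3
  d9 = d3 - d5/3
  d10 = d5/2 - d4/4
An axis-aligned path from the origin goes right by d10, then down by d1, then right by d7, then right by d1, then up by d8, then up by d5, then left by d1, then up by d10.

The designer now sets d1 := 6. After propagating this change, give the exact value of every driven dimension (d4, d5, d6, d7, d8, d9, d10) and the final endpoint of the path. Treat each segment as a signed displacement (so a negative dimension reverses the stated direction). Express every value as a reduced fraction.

d4 = 18
d5 = 118/5
d6 = 1047/100
d7 = -2
d8 = -549/100
d9 = -397/60
d10 = 73/10
endpoint = (53/10, 1941/100)

Apply edit: d1 := 6
  d4 = d1*3 = 18
  d5 = d4/5 + d2*4 = 118/5
  d6 = d3 + d4/4 + d5/5 = 1047/100
  d7 = d1 - 8 = -2
  d8 = d7 - d6/3 = -549/100
  d9 = d3 - d5/3 = -397/60
  d10 = d5/2 - d4/4 = 73/10
Walk from origin (0, 0):
  seg 1: right by d10 = 73/10 → (73/10, 0)
  seg 2: down by d1 = 6 → (73/10, -6)
  seg 3: right by d7 = -2 → (53/10, -6)
  seg 4: right by d1 = 6 → (113/10, -6)
  seg 5: up by d8 = -549/100 → (113/10, -1149/100)
  seg 6: up by d5 = 118/5 → (113/10, 1211/100)
  seg 7: left by d1 = 6 → (53/10, 1211/100)
  seg 8: up by d10 = 73/10 → (53/10, 1941/100)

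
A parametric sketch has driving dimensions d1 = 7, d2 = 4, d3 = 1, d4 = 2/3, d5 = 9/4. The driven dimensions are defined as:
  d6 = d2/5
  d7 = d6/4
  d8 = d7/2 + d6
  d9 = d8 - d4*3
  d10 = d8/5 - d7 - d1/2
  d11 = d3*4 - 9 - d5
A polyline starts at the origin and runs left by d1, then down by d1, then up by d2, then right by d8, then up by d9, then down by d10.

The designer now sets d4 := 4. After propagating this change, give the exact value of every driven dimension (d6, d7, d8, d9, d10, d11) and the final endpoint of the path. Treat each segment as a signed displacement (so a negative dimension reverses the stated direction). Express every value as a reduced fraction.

d6 = 4/5
d7 = 1/5
d8 = 9/10
d9 = -111/10
d10 = -88/25
d11 = -29/4
endpoint = (-61/10, -529/50)

Apply edit: d4 := 4
  d6 = d2/5 = 4/5
  d7 = d6/4 = 1/5
  d8 = d7/2 + d6 = 9/10
  d9 = d8 - d4*3 = -111/10
  d10 = d8/5 - d7 - d1/2 = -88/25
  d11 = d3*4 - 9 - d5 = -29/4
Walk from origin (0, 0):
  seg 1: left by d1 = 7 → (-7, 0)
  seg 2: down by d1 = 7 → (-7, -7)
  seg 3: up by d2 = 4 → (-7, -3)
  seg 4: right by d8 = 9/10 → (-61/10, -3)
  seg 5: up by d9 = -111/10 → (-61/10, -141/10)
  seg 6: down by d10 = -88/25 → (-61/10, -529/50)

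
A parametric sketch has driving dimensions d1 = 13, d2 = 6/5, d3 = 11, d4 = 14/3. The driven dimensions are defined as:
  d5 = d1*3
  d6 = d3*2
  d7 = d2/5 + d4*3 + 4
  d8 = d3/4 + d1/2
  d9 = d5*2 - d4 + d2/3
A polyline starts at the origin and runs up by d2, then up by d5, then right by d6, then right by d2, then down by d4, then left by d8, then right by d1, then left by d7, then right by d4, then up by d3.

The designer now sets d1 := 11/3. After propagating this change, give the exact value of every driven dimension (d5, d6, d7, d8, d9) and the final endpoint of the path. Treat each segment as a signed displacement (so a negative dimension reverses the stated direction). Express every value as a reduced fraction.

d5 = 11
d6 = 22
d7 = 456/25
d8 = 55/12
d9 = 266/15
endpoint = (871/100, 278/15)

Apply edit: d1 := 11/3
  d5 = d1*3 = 11
  d6 = d3*2 = 22
  d7 = d2/5 + d4*3 + 4 = 456/25
  d8 = d3/4 + d1/2 = 55/12
  d9 = d5*2 - d4 + d2/3 = 266/15
Walk from origin (0, 0):
  seg 1: up by d2 = 6/5 → (0, 6/5)
  seg 2: up by d5 = 11 → (0, 61/5)
  seg 3: right by d6 = 22 → (22, 61/5)
  seg 4: right by d2 = 6/5 → (116/5, 61/5)
  seg 5: down by d4 = 14/3 → (116/5, 113/15)
  seg 6: left by d8 = 55/12 → (1117/60, 113/15)
  seg 7: right by d1 = 11/3 → (1337/60, 113/15)
  seg 8: left by d7 = 456/25 → (1213/300, 113/15)
  seg 9: right by d4 = 14/3 → (871/100, 113/15)
  seg 10: up by d3 = 11 → (871/100, 278/15)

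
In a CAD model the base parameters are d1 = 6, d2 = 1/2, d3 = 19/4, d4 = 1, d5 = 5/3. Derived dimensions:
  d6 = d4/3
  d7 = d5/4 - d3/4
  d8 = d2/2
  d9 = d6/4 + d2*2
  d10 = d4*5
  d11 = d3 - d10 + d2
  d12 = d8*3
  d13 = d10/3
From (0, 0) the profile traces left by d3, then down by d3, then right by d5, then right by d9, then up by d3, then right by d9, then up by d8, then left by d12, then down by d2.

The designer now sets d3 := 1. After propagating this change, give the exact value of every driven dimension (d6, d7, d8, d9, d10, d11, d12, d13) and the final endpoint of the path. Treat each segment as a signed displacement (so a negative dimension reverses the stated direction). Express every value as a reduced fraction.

d6 = 1/3
d7 = 1/6
d8 = 1/4
d9 = 13/12
d10 = 5
d11 = -7/2
d12 = 3/4
d13 = 5/3
endpoint = (25/12, -1/4)

Apply edit: d3 := 1
  d6 = d4/3 = 1/3
  d7 = d5/4 - d3/4 = 1/6
  d8 = d2/2 = 1/4
  d9 = d6/4 + d2*2 = 13/12
  d10 = d4*5 = 5
  d11 = d3 - d10 + d2 = -7/2
  d12 = d8*3 = 3/4
  d13 = d10/3 = 5/3
Walk from origin (0, 0):
  seg 1: left by d3 = 1 → (-1, 0)
  seg 2: down by d3 = 1 → (-1, -1)
  seg 3: right by d5 = 5/3 → (2/3, -1)
  seg 4: right by d9 = 13/12 → (7/4, -1)
  seg 5: up by d3 = 1 → (7/4, 0)
  seg 6: right by d9 = 13/12 → (17/6, 0)
  seg 7: up by d8 = 1/4 → (17/6, 1/4)
  seg 8: left by d12 = 3/4 → (25/12, 1/4)
  seg 9: down by d2 = 1/2 → (25/12, -1/4)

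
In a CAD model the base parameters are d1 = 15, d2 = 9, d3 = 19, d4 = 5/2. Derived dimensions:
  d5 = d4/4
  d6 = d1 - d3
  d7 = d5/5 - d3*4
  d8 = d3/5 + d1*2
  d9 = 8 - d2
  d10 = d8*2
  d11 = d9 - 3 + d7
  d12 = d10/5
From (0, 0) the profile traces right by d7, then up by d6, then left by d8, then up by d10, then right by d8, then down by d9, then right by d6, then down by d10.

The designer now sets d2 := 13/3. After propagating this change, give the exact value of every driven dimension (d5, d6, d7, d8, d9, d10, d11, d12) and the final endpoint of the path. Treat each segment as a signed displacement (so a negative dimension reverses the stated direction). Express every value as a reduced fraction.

d5 = 5/8
d6 = -4
d7 = -607/8
d8 = 169/5
d9 = 11/3
d10 = 338/5
d11 = -1805/24
d12 = 338/25
endpoint = (-639/8, -23/3)

Apply edit: d2 := 13/3
  d5 = d4/4 = 5/8
  d6 = d1 - d3 = -4
  d7 = d5/5 - d3*4 = -607/8
  d8 = d3/5 + d1*2 = 169/5
  d9 = 8 - d2 = 11/3
  d10 = d8*2 = 338/5
  d11 = d9 - 3 + d7 = -1805/24
  d12 = d10/5 = 338/25
Walk from origin (0, 0):
  seg 1: right by d7 = -607/8 → (-607/8, 0)
  seg 2: up by d6 = -4 → (-607/8, -4)
  seg 3: left by d8 = 169/5 → (-4387/40, -4)
  seg 4: up by d10 = 338/5 → (-4387/40, 318/5)
  seg 5: right by d8 = 169/5 → (-607/8, 318/5)
  seg 6: down by d9 = 11/3 → (-607/8, 899/15)
  seg 7: right by d6 = -4 → (-639/8, 899/15)
  seg 8: down by d10 = 338/5 → (-639/8, -23/3)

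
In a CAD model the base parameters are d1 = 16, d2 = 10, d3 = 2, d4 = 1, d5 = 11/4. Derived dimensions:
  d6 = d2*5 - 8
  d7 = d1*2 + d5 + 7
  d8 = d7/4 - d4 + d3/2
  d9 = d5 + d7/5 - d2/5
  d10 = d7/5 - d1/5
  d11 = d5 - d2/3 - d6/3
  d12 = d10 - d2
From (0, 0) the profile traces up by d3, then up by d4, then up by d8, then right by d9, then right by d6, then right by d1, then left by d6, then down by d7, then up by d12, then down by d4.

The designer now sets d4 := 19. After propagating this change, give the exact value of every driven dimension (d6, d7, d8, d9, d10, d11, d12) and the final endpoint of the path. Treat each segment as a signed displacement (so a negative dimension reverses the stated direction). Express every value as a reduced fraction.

d6 = 42
d7 = 167/4
d8 = -121/16
d9 = 91/10
d10 = 103/20
d11 = -175/12
d12 = -97/20
endpoint = (251/10, -4173/80)

Apply edit: d4 := 19
  d6 = d2*5 - 8 = 42
  d7 = d1*2 + d5 + 7 = 167/4
  d8 = d7/4 - d4 + d3/2 = -121/16
  d9 = d5 + d7/5 - d2/5 = 91/10
  d10 = d7/5 - d1/5 = 103/20
  d11 = d5 - d2/3 - d6/3 = -175/12
  d12 = d10 - d2 = -97/20
Walk from origin (0, 0):
  seg 1: up by d3 = 2 → (0, 2)
  seg 2: up by d4 = 19 → (0, 21)
  seg 3: up by d8 = -121/16 → (0, 215/16)
  seg 4: right by d9 = 91/10 → (91/10, 215/16)
  seg 5: right by d6 = 42 → (511/10, 215/16)
  seg 6: right by d1 = 16 → (671/10, 215/16)
  seg 7: left by d6 = 42 → (251/10, 215/16)
  seg 8: down by d7 = 167/4 → (251/10, -453/16)
  seg 9: up by d12 = -97/20 → (251/10, -2653/80)
  seg 10: down by d4 = 19 → (251/10, -4173/80)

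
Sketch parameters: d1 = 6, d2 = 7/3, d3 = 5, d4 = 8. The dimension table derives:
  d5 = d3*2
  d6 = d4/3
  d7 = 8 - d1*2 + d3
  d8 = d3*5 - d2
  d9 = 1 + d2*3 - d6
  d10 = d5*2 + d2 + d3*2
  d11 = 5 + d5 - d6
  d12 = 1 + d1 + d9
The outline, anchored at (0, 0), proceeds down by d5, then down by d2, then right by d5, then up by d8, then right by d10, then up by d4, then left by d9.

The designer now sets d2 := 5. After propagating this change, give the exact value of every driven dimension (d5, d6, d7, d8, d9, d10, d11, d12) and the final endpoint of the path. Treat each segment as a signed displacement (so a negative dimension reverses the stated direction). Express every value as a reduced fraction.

Apply edit: d2 := 5
  d5 = d3*2 = 10
  d6 = d4/3 = 8/3
  d7 = 8 - d1*2 + d3 = 1
  d8 = d3*5 - d2 = 20
  d9 = 1 + d2*3 - d6 = 40/3
  d10 = d5*2 + d2 + d3*2 = 35
  d11 = 5 + d5 - d6 = 37/3
  d12 = 1 + d1 + d9 = 61/3
Walk from origin (0, 0):
  seg 1: down by d5 = 10 → (0, -10)
  seg 2: down by d2 = 5 → (0, -15)
  seg 3: right by d5 = 10 → (10, -15)
  seg 4: up by d8 = 20 → (10, 5)
  seg 5: right by d10 = 35 → (45, 5)
  seg 6: up by d4 = 8 → (45, 13)
  seg 7: left by d9 = 40/3 → (95/3, 13)

d5 = 10
d6 = 8/3
d7 = 1
d8 = 20
d9 = 40/3
d10 = 35
d11 = 37/3
d12 = 61/3
endpoint = (95/3, 13)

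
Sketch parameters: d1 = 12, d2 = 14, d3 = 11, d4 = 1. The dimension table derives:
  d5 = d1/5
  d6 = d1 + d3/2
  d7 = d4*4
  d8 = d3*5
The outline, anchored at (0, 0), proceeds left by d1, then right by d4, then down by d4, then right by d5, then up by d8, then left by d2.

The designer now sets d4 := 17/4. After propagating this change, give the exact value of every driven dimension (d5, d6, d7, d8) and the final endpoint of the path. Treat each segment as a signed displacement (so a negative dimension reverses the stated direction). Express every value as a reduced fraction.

Apply edit: d4 := 17/4
  d5 = d1/5 = 12/5
  d6 = d1 + d3/2 = 35/2
  d7 = d4*4 = 17
  d8 = d3*5 = 55
Walk from origin (0, 0):
  seg 1: left by d1 = 12 → (-12, 0)
  seg 2: right by d4 = 17/4 → (-31/4, 0)
  seg 3: down by d4 = 17/4 → (-31/4, -17/4)
  seg 4: right by d5 = 12/5 → (-107/20, -17/4)
  seg 5: up by d8 = 55 → (-107/20, 203/4)
  seg 6: left by d2 = 14 → (-387/20, 203/4)

d5 = 12/5
d6 = 35/2
d7 = 17
d8 = 55
endpoint = (-387/20, 203/4)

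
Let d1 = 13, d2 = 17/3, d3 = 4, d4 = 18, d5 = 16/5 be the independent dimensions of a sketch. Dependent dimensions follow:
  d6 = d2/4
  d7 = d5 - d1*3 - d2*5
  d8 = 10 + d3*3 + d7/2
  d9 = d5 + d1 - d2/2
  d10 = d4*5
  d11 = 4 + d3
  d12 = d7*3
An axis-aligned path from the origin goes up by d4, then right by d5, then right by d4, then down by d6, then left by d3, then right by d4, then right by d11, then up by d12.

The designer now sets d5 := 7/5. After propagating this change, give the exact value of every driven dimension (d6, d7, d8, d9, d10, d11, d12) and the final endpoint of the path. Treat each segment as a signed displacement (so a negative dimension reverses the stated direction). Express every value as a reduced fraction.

Apply edit: d5 := 7/5
  d6 = d2/4 = 17/12
  d7 = d5 - d1*3 - d2*5 = -989/15
  d8 = 10 + d3*3 + d7/2 = -329/30
  d9 = d5 + d1 - d2/2 = 347/30
  d10 = d4*5 = 90
  d11 = 4 + d3 = 8
  d12 = d7*3 = -989/5
Walk from origin (0, 0):
  seg 1: up by d4 = 18 → (0, 18)
  seg 2: right by d5 = 7/5 → (7/5, 18)
  seg 3: right by d4 = 18 → (97/5, 18)
  seg 4: down by d6 = 17/12 → (97/5, 199/12)
  seg 5: left by d3 = 4 → (77/5, 199/12)
  seg 6: right by d4 = 18 → (167/5, 199/12)
  seg 7: right by d11 = 8 → (207/5, 199/12)
  seg 8: up by d12 = -989/5 → (207/5, -10873/60)

d6 = 17/12
d7 = -989/15
d8 = -329/30
d9 = 347/30
d10 = 90
d11 = 8
d12 = -989/5
endpoint = (207/5, -10873/60)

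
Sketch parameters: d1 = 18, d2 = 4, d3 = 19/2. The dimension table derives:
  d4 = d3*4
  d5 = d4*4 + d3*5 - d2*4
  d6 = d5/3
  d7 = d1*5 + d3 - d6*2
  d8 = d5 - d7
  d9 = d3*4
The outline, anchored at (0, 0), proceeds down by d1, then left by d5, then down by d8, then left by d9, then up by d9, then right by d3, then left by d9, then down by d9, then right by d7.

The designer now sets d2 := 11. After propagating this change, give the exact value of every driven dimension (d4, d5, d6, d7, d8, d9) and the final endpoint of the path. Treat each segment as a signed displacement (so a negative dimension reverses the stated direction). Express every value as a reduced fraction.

d4 = 38
d5 = 311/2
d6 = 311/6
d7 = -25/6
d8 = 479/3
d9 = 38
endpoint = (-1357/6, -533/3)

Apply edit: d2 := 11
  d4 = d3*4 = 38
  d5 = d4*4 + d3*5 - d2*4 = 311/2
  d6 = d5/3 = 311/6
  d7 = d1*5 + d3 - d6*2 = -25/6
  d8 = d5 - d7 = 479/3
  d9 = d3*4 = 38
Walk from origin (0, 0):
  seg 1: down by d1 = 18 → (0, -18)
  seg 2: left by d5 = 311/2 → (-311/2, -18)
  seg 3: down by d8 = 479/3 → (-311/2, -533/3)
  seg 4: left by d9 = 38 → (-387/2, -533/3)
  seg 5: up by d9 = 38 → (-387/2, -419/3)
  seg 6: right by d3 = 19/2 → (-184, -419/3)
  seg 7: left by d9 = 38 → (-222, -419/3)
  seg 8: down by d9 = 38 → (-222, -533/3)
  seg 9: right by d7 = -25/6 → (-1357/6, -533/3)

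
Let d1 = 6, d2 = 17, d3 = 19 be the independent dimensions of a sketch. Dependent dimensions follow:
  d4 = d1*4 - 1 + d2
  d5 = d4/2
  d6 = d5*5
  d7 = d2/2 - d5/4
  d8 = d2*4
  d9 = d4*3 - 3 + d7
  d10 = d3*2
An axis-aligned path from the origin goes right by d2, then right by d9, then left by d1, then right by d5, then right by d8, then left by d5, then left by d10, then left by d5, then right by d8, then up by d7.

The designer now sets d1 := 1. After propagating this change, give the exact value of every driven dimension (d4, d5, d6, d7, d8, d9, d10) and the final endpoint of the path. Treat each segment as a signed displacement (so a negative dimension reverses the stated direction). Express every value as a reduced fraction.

Apply edit: d1 := 1
  d4 = d1*4 - 1 + d2 = 20
  d5 = d4/2 = 10
  d6 = d5*5 = 50
  d7 = d2/2 - d5/4 = 6
  d8 = d2*4 = 68
  d9 = d4*3 - 3 + d7 = 63
  d10 = d3*2 = 38
Walk from origin (0, 0):
  seg 1: right by d2 = 17 → (17, 0)
  seg 2: right by d9 = 63 → (80, 0)
  seg 3: left by d1 = 1 → (79, 0)
  seg 4: right by d5 = 10 → (89, 0)
  seg 5: right by d8 = 68 → (157, 0)
  seg 6: left by d5 = 10 → (147, 0)
  seg 7: left by d10 = 38 → (109, 0)
  seg 8: left by d5 = 10 → (99, 0)
  seg 9: right by d8 = 68 → (167, 0)
  seg 10: up by d7 = 6 → (167, 6)

d4 = 20
d5 = 10
d6 = 50
d7 = 6
d8 = 68
d9 = 63
d10 = 38
endpoint = (167, 6)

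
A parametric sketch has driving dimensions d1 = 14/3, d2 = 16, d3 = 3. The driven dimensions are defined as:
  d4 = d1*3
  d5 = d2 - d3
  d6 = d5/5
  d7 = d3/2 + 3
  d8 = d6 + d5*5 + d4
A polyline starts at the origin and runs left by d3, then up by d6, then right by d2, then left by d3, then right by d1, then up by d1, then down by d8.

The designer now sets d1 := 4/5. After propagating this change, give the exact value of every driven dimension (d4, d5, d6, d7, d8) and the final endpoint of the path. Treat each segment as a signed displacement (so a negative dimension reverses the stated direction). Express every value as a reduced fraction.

Apply edit: d1 := 4/5
  d4 = d1*3 = 12/5
  d5 = d2 - d3 = 13
  d6 = d5/5 = 13/5
  d7 = d3/2 + 3 = 9/2
  d8 = d6 + d5*5 + d4 = 70
Walk from origin (0, 0):
  seg 1: left by d3 = 3 → (-3, 0)
  seg 2: up by d6 = 13/5 → (-3, 13/5)
  seg 3: right by d2 = 16 → (13, 13/5)
  seg 4: left by d3 = 3 → (10, 13/5)
  seg 5: right by d1 = 4/5 → (54/5, 13/5)
  seg 6: up by d1 = 4/5 → (54/5, 17/5)
  seg 7: down by d8 = 70 → (54/5, -333/5)

d4 = 12/5
d5 = 13
d6 = 13/5
d7 = 9/2
d8 = 70
endpoint = (54/5, -333/5)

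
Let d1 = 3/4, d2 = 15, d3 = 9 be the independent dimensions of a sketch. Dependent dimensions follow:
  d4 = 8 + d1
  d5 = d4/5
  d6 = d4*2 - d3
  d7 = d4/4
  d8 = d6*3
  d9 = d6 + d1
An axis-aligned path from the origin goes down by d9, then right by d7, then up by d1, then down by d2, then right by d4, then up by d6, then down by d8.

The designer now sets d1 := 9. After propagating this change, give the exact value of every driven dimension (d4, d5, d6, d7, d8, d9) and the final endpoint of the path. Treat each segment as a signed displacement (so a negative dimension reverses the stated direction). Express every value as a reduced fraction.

d4 = 17
d5 = 17/5
d6 = 25
d7 = 17/4
d8 = 75
d9 = 34
endpoint = (85/4, -90)

Apply edit: d1 := 9
  d4 = 8 + d1 = 17
  d5 = d4/5 = 17/5
  d6 = d4*2 - d3 = 25
  d7 = d4/4 = 17/4
  d8 = d6*3 = 75
  d9 = d6 + d1 = 34
Walk from origin (0, 0):
  seg 1: down by d9 = 34 → (0, -34)
  seg 2: right by d7 = 17/4 → (17/4, -34)
  seg 3: up by d1 = 9 → (17/4, -25)
  seg 4: down by d2 = 15 → (17/4, -40)
  seg 5: right by d4 = 17 → (85/4, -40)
  seg 6: up by d6 = 25 → (85/4, -15)
  seg 7: down by d8 = 75 → (85/4, -90)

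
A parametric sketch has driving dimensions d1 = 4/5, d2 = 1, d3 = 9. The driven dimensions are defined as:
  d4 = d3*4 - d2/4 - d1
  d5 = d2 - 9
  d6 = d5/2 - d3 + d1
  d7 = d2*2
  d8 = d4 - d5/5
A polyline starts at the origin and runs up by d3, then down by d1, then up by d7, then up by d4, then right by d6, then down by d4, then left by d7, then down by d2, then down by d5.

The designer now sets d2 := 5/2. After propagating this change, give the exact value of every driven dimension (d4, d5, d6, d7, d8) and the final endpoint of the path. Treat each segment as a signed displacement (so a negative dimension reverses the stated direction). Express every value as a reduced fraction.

Apply edit: d2 := 5/2
  d4 = d3*4 - d2/4 - d1 = 1383/40
  d5 = d2 - 9 = -13/2
  d6 = d5/2 - d3 + d1 = -229/20
  d7 = d2*2 = 5
  d8 = d4 - d5/5 = 287/8
Walk from origin (0, 0):
  seg 1: up by d3 = 9 → (0, 9)
  seg 2: down by d1 = 4/5 → (0, 41/5)
  seg 3: up by d7 = 5 → (0, 66/5)
  seg 4: up by d4 = 1383/40 → (0, 1911/40)
  seg 5: right by d6 = -229/20 → (-229/20, 1911/40)
  seg 6: down by d4 = 1383/40 → (-229/20, 66/5)
  seg 7: left by d7 = 5 → (-329/20, 66/5)
  seg 8: down by d2 = 5/2 → (-329/20, 107/10)
  seg 9: down by d5 = -13/2 → (-329/20, 86/5)

d4 = 1383/40
d5 = -13/2
d6 = -229/20
d7 = 5
d8 = 287/8
endpoint = (-329/20, 86/5)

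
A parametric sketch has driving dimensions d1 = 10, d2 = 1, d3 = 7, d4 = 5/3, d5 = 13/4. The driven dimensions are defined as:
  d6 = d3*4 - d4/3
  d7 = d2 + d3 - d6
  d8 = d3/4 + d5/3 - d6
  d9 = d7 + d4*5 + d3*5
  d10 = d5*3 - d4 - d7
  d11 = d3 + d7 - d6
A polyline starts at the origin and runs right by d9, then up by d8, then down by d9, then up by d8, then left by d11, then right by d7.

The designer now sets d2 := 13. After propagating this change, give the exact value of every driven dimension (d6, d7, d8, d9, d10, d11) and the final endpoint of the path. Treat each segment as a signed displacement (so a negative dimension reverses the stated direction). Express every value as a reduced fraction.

Apply edit: d2 := 13
  d6 = d3*4 - d4/3 = 247/9
  d7 = d2 + d3 - d6 = -67/9
  d8 = d3/4 + d5/3 - d6 = -443/18
  d9 = d7 + d4*5 + d3*5 = 323/9
  d10 = d5*3 - d4 - d7 = 559/36
  d11 = d3 + d7 - d6 = -251/9
Walk from origin (0, 0):
  seg 1: right by d9 = 323/9 → (323/9, 0)
  seg 2: up by d8 = -443/18 → (323/9, -443/18)
  seg 3: down by d9 = 323/9 → (323/9, -121/2)
  seg 4: up by d8 = -443/18 → (323/9, -766/9)
  seg 5: left by d11 = -251/9 → (574/9, -766/9)
  seg 6: right by d7 = -67/9 → (169/3, -766/9)

d6 = 247/9
d7 = -67/9
d8 = -443/18
d9 = 323/9
d10 = 559/36
d11 = -251/9
endpoint = (169/3, -766/9)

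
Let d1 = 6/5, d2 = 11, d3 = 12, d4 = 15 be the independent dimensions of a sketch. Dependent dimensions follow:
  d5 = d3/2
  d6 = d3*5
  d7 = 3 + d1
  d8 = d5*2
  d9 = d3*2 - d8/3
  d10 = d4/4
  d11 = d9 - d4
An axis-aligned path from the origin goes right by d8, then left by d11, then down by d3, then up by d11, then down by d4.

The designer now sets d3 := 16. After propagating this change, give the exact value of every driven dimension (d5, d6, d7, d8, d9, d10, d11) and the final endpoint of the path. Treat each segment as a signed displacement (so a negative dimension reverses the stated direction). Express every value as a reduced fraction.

Apply edit: d3 := 16
  d5 = d3/2 = 8
  d6 = d3*5 = 80
  d7 = 3 + d1 = 21/5
  d8 = d5*2 = 16
  d9 = d3*2 - d8/3 = 80/3
  d10 = d4/4 = 15/4
  d11 = d9 - d4 = 35/3
Walk from origin (0, 0):
  seg 1: right by d8 = 16 → (16, 0)
  seg 2: left by d11 = 35/3 → (13/3, 0)
  seg 3: down by d3 = 16 → (13/3, -16)
  seg 4: up by d11 = 35/3 → (13/3, -13/3)
  seg 5: down by d4 = 15 → (13/3, -58/3)

d5 = 8
d6 = 80
d7 = 21/5
d8 = 16
d9 = 80/3
d10 = 15/4
d11 = 35/3
endpoint = (13/3, -58/3)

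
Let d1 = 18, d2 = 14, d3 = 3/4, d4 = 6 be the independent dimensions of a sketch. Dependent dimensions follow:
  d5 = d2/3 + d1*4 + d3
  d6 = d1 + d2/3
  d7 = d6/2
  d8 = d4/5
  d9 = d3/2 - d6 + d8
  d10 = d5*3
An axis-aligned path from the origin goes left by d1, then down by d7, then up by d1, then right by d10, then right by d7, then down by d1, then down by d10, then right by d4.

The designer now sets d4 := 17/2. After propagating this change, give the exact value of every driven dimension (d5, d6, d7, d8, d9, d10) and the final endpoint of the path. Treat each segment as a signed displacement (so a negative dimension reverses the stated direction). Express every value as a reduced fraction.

Apply edit: d4 := 17/2
  d5 = d2/3 + d1*4 + d3 = 929/12
  d6 = d1 + d2/3 = 68/3
  d7 = d6/2 = 34/3
  d8 = d4/5 = 17/10
  d9 = d3/2 - d6 + d8 = -2471/120
  d10 = d5*3 = 929/4
Walk from origin (0, 0):
  seg 1: left by d1 = 18 → (-18, 0)
  seg 2: down by d7 = 34/3 → (-18, -34/3)
  seg 3: up by d1 = 18 → (-18, 20/3)
  seg 4: right by d10 = 929/4 → (857/4, 20/3)
  seg 5: right by d7 = 34/3 → (2707/12, 20/3)
  seg 6: down by d1 = 18 → (2707/12, -34/3)
  seg 7: down by d10 = 929/4 → (2707/12, -2923/12)
  seg 8: right by d4 = 17/2 → (2809/12, -2923/12)

d5 = 929/12
d6 = 68/3
d7 = 34/3
d8 = 17/10
d9 = -2471/120
d10 = 929/4
endpoint = (2809/12, -2923/12)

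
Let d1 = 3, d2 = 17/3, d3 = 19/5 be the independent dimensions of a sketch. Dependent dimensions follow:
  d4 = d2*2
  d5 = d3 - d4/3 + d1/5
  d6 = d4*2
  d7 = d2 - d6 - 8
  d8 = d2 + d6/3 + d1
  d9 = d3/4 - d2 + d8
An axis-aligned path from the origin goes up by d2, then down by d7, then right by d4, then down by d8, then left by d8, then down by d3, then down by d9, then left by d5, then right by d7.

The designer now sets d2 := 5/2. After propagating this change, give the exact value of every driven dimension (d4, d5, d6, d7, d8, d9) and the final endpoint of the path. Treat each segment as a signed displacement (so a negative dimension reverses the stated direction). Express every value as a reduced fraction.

d4 = 5
d5 = 41/15
d6 = 10
d7 = -31/2
d8 = 53/6
d9 = 437/60
endpoint = (-331/15, -23/12)

Apply edit: d2 := 5/2
  d4 = d2*2 = 5
  d5 = d3 - d4/3 + d1/5 = 41/15
  d6 = d4*2 = 10
  d7 = d2 - d6 - 8 = -31/2
  d8 = d2 + d6/3 + d1 = 53/6
  d9 = d3/4 - d2 + d8 = 437/60
Walk from origin (0, 0):
  seg 1: up by d2 = 5/2 → (0, 5/2)
  seg 2: down by d7 = -31/2 → (0, 18)
  seg 3: right by d4 = 5 → (5, 18)
  seg 4: down by d8 = 53/6 → (5, 55/6)
  seg 5: left by d8 = 53/6 → (-23/6, 55/6)
  seg 6: down by d3 = 19/5 → (-23/6, 161/30)
  seg 7: down by d9 = 437/60 → (-23/6, -23/12)
  seg 8: left by d5 = 41/15 → (-197/30, -23/12)
  seg 9: right by d7 = -31/2 → (-331/15, -23/12)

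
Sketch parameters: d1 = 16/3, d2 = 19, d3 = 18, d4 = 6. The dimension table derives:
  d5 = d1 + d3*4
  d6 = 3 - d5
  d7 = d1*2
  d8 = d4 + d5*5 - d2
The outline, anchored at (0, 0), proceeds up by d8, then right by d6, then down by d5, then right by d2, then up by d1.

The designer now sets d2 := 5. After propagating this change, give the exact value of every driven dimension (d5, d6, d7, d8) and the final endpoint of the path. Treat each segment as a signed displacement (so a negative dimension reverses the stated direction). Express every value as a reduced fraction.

d5 = 232/3
d6 = -223/3
d7 = 32/3
d8 = 1163/3
endpoint = (-208/3, 947/3)

Apply edit: d2 := 5
  d5 = d1 + d3*4 = 232/3
  d6 = 3 - d5 = -223/3
  d7 = d1*2 = 32/3
  d8 = d4 + d5*5 - d2 = 1163/3
Walk from origin (0, 0):
  seg 1: up by d8 = 1163/3 → (0, 1163/3)
  seg 2: right by d6 = -223/3 → (-223/3, 1163/3)
  seg 3: down by d5 = 232/3 → (-223/3, 931/3)
  seg 4: right by d2 = 5 → (-208/3, 931/3)
  seg 5: up by d1 = 16/3 → (-208/3, 947/3)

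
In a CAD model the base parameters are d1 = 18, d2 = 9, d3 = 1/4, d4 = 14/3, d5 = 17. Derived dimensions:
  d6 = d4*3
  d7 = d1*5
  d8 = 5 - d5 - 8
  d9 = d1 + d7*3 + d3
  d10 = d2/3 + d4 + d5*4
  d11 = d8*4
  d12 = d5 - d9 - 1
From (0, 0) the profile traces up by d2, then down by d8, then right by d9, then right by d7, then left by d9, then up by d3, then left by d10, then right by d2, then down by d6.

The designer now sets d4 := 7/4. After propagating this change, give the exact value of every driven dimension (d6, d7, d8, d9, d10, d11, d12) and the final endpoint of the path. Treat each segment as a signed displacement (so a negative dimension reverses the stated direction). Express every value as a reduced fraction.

d6 = 21/4
d7 = 90
d8 = -20
d9 = 1153/4
d10 = 291/4
d11 = -80
d12 = -1089/4
endpoint = (105/4, 24)

Apply edit: d4 := 7/4
  d6 = d4*3 = 21/4
  d7 = d1*5 = 90
  d8 = 5 - d5 - 8 = -20
  d9 = d1 + d7*3 + d3 = 1153/4
  d10 = d2/3 + d4 + d5*4 = 291/4
  d11 = d8*4 = -80
  d12 = d5 - d9 - 1 = -1089/4
Walk from origin (0, 0):
  seg 1: up by d2 = 9 → (0, 9)
  seg 2: down by d8 = -20 → (0, 29)
  seg 3: right by d9 = 1153/4 → (1153/4, 29)
  seg 4: right by d7 = 90 → (1513/4, 29)
  seg 5: left by d9 = 1153/4 → (90, 29)
  seg 6: up by d3 = 1/4 → (90, 117/4)
  seg 7: left by d10 = 291/4 → (69/4, 117/4)
  seg 8: right by d2 = 9 → (105/4, 117/4)
  seg 9: down by d6 = 21/4 → (105/4, 24)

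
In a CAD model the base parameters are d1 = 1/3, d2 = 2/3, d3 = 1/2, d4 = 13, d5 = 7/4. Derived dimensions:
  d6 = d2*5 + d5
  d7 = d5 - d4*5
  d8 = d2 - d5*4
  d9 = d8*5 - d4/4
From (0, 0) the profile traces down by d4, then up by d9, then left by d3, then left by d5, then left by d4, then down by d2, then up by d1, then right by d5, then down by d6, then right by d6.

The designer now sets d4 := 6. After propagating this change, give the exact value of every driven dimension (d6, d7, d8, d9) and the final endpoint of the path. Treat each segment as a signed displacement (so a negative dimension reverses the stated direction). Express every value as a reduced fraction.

Apply edit: d4 := 6
  d6 = d2*5 + d5 = 61/12
  d7 = d5 - d4*5 = -113/4
  d8 = d2 - d5*4 = -19/3
  d9 = d8*5 - d4/4 = -199/6
Walk from origin (0, 0):
  seg 1: down by d4 = 6 → (0, -6)
  seg 2: up by d9 = -199/6 → (0, -235/6)
  seg 3: left by d3 = 1/2 → (-1/2, -235/6)
  seg 4: left by d5 = 7/4 → (-9/4, -235/6)
  seg 5: left by d4 = 6 → (-33/4, -235/6)
  seg 6: down by d2 = 2/3 → (-33/4, -239/6)
  seg 7: up by d1 = 1/3 → (-33/4, -79/2)
  seg 8: right by d5 = 7/4 → (-13/2, -79/2)
  seg 9: down by d6 = 61/12 → (-13/2, -535/12)
  seg 10: right by d6 = 61/12 → (-17/12, -535/12)

d6 = 61/12
d7 = -113/4
d8 = -19/3
d9 = -199/6
endpoint = (-17/12, -535/12)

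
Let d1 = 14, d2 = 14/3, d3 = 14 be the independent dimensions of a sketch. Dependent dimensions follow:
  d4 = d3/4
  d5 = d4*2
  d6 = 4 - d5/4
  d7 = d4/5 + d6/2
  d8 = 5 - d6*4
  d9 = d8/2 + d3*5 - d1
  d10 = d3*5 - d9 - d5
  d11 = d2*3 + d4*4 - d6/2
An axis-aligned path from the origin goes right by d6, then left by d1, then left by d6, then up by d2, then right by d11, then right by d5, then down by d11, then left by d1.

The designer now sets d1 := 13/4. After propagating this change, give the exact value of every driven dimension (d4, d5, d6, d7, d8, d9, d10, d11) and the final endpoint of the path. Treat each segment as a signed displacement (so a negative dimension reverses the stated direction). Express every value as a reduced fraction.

d4 = 7/2
d5 = 7
d6 = 9/4
d7 = 73/40
d8 = -4
d9 = 259/4
d10 = -7/4
d11 = 215/8
endpoint = (219/8, -533/24)

Apply edit: d1 := 13/4
  d4 = d3/4 = 7/2
  d5 = d4*2 = 7
  d6 = 4 - d5/4 = 9/4
  d7 = d4/5 + d6/2 = 73/40
  d8 = 5 - d6*4 = -4
  d9 = d8/2 + d3*5 - d1 = 259/4
  d10 = d3*5 - d9 - d5 = -7/4
  d11 = d2*3 + d4*4 - d6/2 = 215/8
Walk from origin (0, 0):
  seg 1: right by d6 = 9/4 → (9/4, 0)
  seg 2: left by d1 = 13/4 → (-1, 0)
  seg 3: left by d6 = 9/4 → (-13/4, 0)
  seg 4: up by d2 = 14/3 → (-13/4, 14/3)
  seg 5: right by d11 = 215/8 → (189/8, 14/3)
  seg 6: right by d5 = 7 → (245/8, 14/3)
  seg 7: down by d11 = 215/8 → (245/8, -533/24)
  seg 8: left by d1 = 13/4 → (219/8, -533/24)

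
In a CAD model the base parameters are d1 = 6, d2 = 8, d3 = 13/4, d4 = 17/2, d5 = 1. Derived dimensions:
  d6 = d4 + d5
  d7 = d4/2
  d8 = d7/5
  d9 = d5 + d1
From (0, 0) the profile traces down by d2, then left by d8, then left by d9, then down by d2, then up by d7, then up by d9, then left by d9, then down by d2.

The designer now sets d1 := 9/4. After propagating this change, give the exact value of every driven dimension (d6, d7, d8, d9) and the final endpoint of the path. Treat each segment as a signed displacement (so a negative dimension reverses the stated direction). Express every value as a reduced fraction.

d6 = 19/2
d7 = 17/4
d8 = 17/20
d9 = 13/4
endpoint = (-147/20, -33/2)

Apply edit: d1 := 9/4
  d6 = d4 + d5 = 19/2
  d7 = d4/2 = 17/4
  d8 = d7/5 = 17/20
  d9 = d5 + d1 = 13/4
Walk from origin (0, 0):
  seg 1: down by d2 = 8 → (0, -8)
  seg 2: left by d8 = 17/20 → (-17/20, -8)
  seg 3: left by d9 = 13/4 → (-41/10, -8)
  seg 4: down by d2 = 8 → (-41/10, -16)
  seg 5: up by d7 = 17/4 → (-41/10, -47/4)
  seg 6: up by d9 = 13/4 → (-41/10, -17/2)
  seg 7: left by d9 = 13/4 → (-147/20, -17/2)
  seg 8: down by d2 = 8 → (-147/20, -33/2)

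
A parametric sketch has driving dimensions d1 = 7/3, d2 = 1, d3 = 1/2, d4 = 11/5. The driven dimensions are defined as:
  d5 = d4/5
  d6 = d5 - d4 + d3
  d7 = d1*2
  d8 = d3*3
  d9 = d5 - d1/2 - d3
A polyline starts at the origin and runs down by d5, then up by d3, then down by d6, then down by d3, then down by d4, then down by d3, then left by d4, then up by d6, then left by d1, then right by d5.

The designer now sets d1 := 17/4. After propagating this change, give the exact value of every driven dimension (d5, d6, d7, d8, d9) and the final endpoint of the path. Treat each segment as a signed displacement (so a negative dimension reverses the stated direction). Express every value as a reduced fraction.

d5 = 11/25
d6 = -63/50
d7 = 17/2
d8 = 3/2
d9 = -437/200
endpoint = (-601/100, -157/50)

Apply edit: d1 := 17/4
  d5 = d4/5 = 11/25
  d6 = d5 - d4 + d3 = -63/50
  d7 = d1*2 = 17/2
  d8 = d3*3 = 3/2
  d9 = d5 - d1/2 - d3 = -437/200
Walk from origin (0, 0):
  seg 1: down by d5 = 11/25 → (0, -11/25)
  seg 2: up by d3 = 1/2 → (0, 3/50)
  seg 3: down by d6 = -63/50 → (0, 33/25)
  seg 4: down by d3 = 1/2 → (0, 41/50)
  seg 5: down by d4 = 11/5 → (0, -69/50)
  seg 6: down by d3 = 1/2 → (0, -47/25)
  seg 7: left by d4 = 11/5 → (-11/5, -47/25)
  seg 8: up by d6 = -63/50 → (-11/5, -157/50)
  seg 9: left by d1 = 17/4 → (-129/20, -157/50)
  seg 10: right by d5 = 11/25 → (-601/100, -157/50)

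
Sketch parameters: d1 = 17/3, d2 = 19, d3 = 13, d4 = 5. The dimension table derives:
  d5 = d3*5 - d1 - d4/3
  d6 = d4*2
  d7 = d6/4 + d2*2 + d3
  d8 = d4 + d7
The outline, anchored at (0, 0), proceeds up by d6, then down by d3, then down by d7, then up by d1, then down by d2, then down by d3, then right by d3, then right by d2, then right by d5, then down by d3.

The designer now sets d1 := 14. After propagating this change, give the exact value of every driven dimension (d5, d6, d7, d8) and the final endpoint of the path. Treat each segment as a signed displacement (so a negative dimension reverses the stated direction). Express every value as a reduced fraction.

d5 = 148/3
d6 = 10
d7 = 107/2
d8 = 117/2
endpoint = (244/3, -175/2)

Apply edit: d1 := 14
  d5 = d3*5 - d1 - d4/3 = 148/3
  d6 = d4*2 = 10
  d7 = d6/4 + d2*2 + d3 = 107/2
  d8 = d4 + d7 = 117/2
Walk from origin (0, 0):
  seg 1: up by d6 = 10 → (0, 10)
  seg 2: down by d3 = 13 → (0, -3)
  seg 3: down by d7 = 107/2 → (0, -113/2)
  seg 4: up by d1 = 14 → (0, -85/2)
  seg 5: down by d2 = 19 → (0, -123/2)
  seg 6: down by d3 = 13 → (0, -149/2)
  seg 7: right by d3 = 13 → (13, -149/2)
  seg 8: right by d2 = 19 → (32, -149/2)
  seg 9: right by d5 = 148/3 → (244/3, -149/2)
  seg 10: down by d3 = 13 → (244/3, -175/2)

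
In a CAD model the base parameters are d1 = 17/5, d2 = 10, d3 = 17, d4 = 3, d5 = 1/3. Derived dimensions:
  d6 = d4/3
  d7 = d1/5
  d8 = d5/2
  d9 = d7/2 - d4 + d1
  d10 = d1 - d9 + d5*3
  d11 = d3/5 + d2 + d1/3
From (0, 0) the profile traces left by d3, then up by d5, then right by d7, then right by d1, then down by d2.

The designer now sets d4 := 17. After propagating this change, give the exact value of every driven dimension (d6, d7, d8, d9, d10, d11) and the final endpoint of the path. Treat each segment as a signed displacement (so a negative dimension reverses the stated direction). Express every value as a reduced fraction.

Apply edit: d4 := 17
  d6 = d4/3 = 17/3
  d7 = d1/5 = 17/25
  d8 = d5/2 = 1/6
  d9 = d7/2 - d4 + d1 = -663/50
  d10 = d1 - d9 + d5*3 = 883/50
  d11 = d3/5 + d2 + d1/3 = 218/15
Walk from origin (0, 0):
  seg 1: left by d3 = 17 → (-17, 0)
  seg 2: up by d5 = 1/3 → (-17, 1/3)
  seg 3: right by d7 = 17/25 → (-408/25, 1/3)
  seg 4: right by d1 = 17/5 → (-323/25, 1/3)
  seg 5: down by d2 = 10 → (-323/25, -29/3)

d6 = 17/3
d7 = 17/25
d8 = 1/6
d9 = -663/50
d10 = 883/50
d11 = 218/15
endpoint = (-323/25, -29/3)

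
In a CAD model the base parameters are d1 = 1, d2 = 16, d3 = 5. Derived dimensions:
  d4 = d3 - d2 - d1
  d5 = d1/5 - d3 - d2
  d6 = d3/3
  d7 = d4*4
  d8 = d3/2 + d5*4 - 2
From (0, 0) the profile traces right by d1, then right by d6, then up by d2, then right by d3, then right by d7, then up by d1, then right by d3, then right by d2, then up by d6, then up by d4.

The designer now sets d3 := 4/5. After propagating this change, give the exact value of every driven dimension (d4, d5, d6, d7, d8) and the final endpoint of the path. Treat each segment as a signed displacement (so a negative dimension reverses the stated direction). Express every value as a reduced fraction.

Apply edit: d3 := 4/5
  d4 = d3 - d2 - d1 = -81/5
  d5 = d1/5 - d3 - d2 = -83/5
  d6 = d3/3 = 4/15
  d7 = d4*4 = -324/5
  d8 = d3/2 + d5*4 - 2 = -68
Walk from origin (0, 0):
  seg 1: right by d1 = 1 → (1, 0)
  seg 2: right by d6 = 4/15 → (19/15, 0)
  seg 3: up by d2 = 16 → (19/15, 16)
  seg 4: right by d3 = 4/5 → (31/15, 16)
  seg 5: right by d7 = -324/5 → (-941/15, 16)
  seg 6: up by d1 = 1 → (-941/15, 17)
  seg 7: right by d3 = 4/5 → (-929/15, 17)
  seg 8: right by d2 = 16 → (-689/15, 17)
  seg 9: up by d6 = 4/15 → (-689/15, 259/15)
  seg 10: up by d4 = -81/5 → (-689/15, 16/15)

d4 = -81/5
d5 = -83/5
d6 = 4/15
d7 = -324/5
d8 = -68
endpoint = (-689/15, 16/15)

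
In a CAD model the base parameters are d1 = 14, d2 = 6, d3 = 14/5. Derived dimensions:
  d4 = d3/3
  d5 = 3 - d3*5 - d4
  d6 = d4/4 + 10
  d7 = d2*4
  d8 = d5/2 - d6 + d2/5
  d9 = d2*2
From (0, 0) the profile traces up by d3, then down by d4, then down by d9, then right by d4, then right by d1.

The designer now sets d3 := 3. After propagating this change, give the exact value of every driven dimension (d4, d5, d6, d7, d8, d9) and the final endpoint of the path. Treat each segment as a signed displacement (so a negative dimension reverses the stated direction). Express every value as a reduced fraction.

Apply edit: d3 := 3
  d4 = d3/3 = 1
  d5 = 3 - d3*5 - d4 = -13
  d6 = d4/4 + 10 = 41/4
  d7 = d2*4 = 24
  d8 = d5/2 - d6 + d2/5 = -311/20
  d9 = d2*2 = 12
Walk from origin (0, 0):
  seg 1: up by d3 = 3 → (0, 3)
  seg 2: down by d4 = 1 → (0, 2)
  seg 3: down by d9 = 12 → (0, -10)
  seg 4: right by d4 = 1 → (1, -10)
  seg 5: right by d1 = 14 → (15, -10)

d4 = 1
d5 = -13
d6 = 41/4
d7 = 24
d8 = -311/20
d9 = 12
endpoint = (15, -10)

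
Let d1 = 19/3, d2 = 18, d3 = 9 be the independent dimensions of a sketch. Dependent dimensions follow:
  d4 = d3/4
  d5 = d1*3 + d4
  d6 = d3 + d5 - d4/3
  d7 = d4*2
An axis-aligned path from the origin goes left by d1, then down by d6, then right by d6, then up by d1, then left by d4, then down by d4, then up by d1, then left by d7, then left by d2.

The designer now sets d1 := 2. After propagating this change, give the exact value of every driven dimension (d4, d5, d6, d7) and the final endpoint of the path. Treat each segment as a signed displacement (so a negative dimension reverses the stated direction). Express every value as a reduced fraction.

Apply edit: d1 := 2
  d4 = d3/4 = 9/4
  d5 = d1*3 + d4 = 33/4
  d6 = d3 + d5 - d4/3 = 33/2
  d7 = d4*2 = 9/2
Walk from origin (0, 0):
  seg 1: left by d1 = 2 → (-2, 0)
  seg 2: down by d6 = 33/2 → (-2, -33/2)
  seg 3: right by d6 = 33/2 → (29/2, -33/2)
  seg 4: up by d1 = 2 → (29/2, -29/2)
  seg 5: left by d4 = 9/4 → (49/4, -29/2)
  seg 6: down by d4 = 9/4 → (49/4, -67/4)
  seg 7: up by d1 = 2 → (49/4, -59/4)
  seg 8: left by d7 = 9/2 → (31/4, -59/4)
  seg 9: left by d2 = 18 → (-41/4, -59/4)

d4 = 9/4
d5 = 33/4
d6 = 33/2
d7 = 9/2
endpoint = (-41/4, -59/4)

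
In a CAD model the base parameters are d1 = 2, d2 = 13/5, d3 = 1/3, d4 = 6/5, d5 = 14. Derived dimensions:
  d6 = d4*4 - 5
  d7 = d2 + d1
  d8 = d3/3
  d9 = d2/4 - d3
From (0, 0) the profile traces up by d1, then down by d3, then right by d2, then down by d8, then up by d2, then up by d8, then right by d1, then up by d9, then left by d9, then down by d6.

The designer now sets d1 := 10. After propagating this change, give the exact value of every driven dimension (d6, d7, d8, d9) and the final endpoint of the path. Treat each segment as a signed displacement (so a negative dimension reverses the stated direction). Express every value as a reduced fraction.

d6 = -1/5
d7 = 63/5
d8 = 1/9
d9 = 19/60
endpoint = (737/60, 767/60)

Apply edit: d1 := 10
  d6 = d4*4 - 5 = -1/5
  d7 = d2 + d1 = 63/5
  d8 = d3/3 = 1/9
  d9 = d2/4 - d3 = 19/60
Walk from origin (0, 0):
  seg 1: up by d1 = 10 → (0, 10)
  seg 2: down by d3 = 1/3 → (0, 29/3)
  seg 3: right by d2 = 13/5 → (13/5, 29/3)
  seg 4: down by d8 = 1/9 → (13/5, 86/9)
  seg 5: up by d2 = 13/5 → (13/5, 547/45)
  seg 6: up by d8 = 1/9 → (13/5, 184/15)
  seg 7: right by d1 = 10 → (63/5, 184/15)
  seg 8: up by d9 = 19/60 → (63/5, 151/12)
  seg 9: left by d9 = 19/60 → (737/60, 151/12)
  seg 10: down by d6 = -1/5 → (737/60, 767/60)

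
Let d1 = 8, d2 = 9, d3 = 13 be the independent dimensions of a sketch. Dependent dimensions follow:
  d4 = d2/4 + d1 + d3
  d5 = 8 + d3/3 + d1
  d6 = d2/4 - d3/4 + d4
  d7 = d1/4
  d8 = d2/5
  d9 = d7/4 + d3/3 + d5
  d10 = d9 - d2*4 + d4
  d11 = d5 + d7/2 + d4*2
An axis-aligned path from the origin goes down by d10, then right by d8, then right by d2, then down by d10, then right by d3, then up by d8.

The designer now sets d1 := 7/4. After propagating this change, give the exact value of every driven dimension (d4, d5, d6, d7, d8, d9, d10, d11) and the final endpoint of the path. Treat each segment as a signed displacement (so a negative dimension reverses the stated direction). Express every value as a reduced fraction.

d4 = 17
d5 = 169/12
d6 = 16
d7 = 7/16
d8 = 9/5
d9 = 3557/192
d10 = -91/192
d11 = 4637/96
endpoint = (119/5, 1319/480)

Apply edit: d1 := 7/4
  d4 = d2/4 + d1 + d3 = 17
  d5 = 8 + d3/3 + d1 = 169/12
  d6 = d2/4 - d3/4 + d4 = 16
  d7 = d1/4 = 7/16
  d8 = d2/5 = 9/5
  d9 = d7/4 + d3/3 + d5 = 3557/192
  d10 = d9 - d2*4 + d4 = -91/192
  d11 = d5 + d7/2 + d4*2 = 4637/96
Walk from origin (0, 0):
  seg 1: down by d10 = -91/192 → (0, 91/192)
  seg 2: right by d8 = 9/5 → (9/5, 91/192)
  seg 3: right by d2 = 9 → (54/5, 91/192)
  seg 4: down by d10 = -91/192 → (54/5, 91/96)
  seg 5: right by d3 = 13 → (119/5, 91/96)
  seg 6: up by d8 = 9/5 → (119/5, 1319/480)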